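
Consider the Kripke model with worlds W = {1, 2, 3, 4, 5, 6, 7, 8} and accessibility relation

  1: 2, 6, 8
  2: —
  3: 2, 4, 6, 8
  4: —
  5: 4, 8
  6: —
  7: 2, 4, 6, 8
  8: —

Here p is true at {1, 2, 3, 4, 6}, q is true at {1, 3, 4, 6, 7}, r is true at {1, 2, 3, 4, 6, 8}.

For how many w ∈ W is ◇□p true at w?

4

1: successors {2, 6, 8}; □p there: 2:T, 6:T, 8:T. ✓
2: no successors, so ◇□p fails. ✗
3: successors {2, 4, 6, 8}; □p there: 2:T, 4:T, 6:T, 8:T. ✓
4: no successors, so ◇□p fails. ✗
5: successors {4, 8}; □p there: 4:T, 8:T. ✓
6: no successors, so ◇□p fails. ✗
7: successors {2, 4, 6, 8}; □p there: 2:T, 4:T, 6:T, 8:T. ✓
8: no successors, so ◇□p fails. ✗
Satisfying worlds: {1, 3, 5, 7}.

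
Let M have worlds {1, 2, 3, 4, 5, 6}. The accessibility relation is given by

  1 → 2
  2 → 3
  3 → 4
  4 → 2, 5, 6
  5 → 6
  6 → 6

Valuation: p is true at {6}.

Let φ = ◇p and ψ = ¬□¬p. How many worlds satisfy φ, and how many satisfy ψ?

For ◇p:
1: successors {2}; p there: 2:F. ✗
2: successors {3}; p there: 3:F. ✗
3: successors {4}; p there: 4:F. ✗
4: successors {2, 5, 6}; p there: 2:F, 5:F, 6:T. ✓
5: successors {6}; p there: 6:T. ✓
6: successors {6}; p there: 6:T. ✓
— 3 worlds.
For ¬□¬p:
1: □¬p is T. ✗
2: □¬p is T. ✗
3: □¬p is T. ✗
4: □¬p is F. ✓
5: □¬p is F. ✓
6: □¬p is F. ✓
— 3 worlds.

3 and 3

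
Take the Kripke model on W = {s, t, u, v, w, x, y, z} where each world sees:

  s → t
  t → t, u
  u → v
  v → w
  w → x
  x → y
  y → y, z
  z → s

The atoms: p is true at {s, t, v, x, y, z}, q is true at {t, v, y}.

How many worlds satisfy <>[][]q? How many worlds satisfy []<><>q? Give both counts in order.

2 and 6

For <>[][]q:
s: successors {t}; [][]q there: t:F. ✗
t: successors {t, u}; [][]q there: t:F, u:F. ✗
u: successors {v}; [][]q there: v:F. ✗
v: successors {w}; [][]q there: w:T. ✓
w: successors {x}; [][]q there: x:F. ✗
x: successors {y}; [][]q there: y:F. ✗
y: successors {y, z}; [][]q there: y:F, z:T. ✓
z: successors {s}; [][]q there: s:F. ✗
— 2 worlds.
For []<><>q:
s: successors {t}; <><>q there: t:T. ✓
t: successors {t, u}; <><>q there: t:T, u:F. ✗
u: successors {v}; <><>q there: v:F. ✗
v: successors {w}; <><>q there: w:T. ✓
w: successors {x}; <><>q there: x:T. ✓
x: successors {y}; <><>q there: y:T. ✓
y: successors {y, z}; <><>q there: y:T, z:T. ✓
z: successors {s}; <><>q there: s:T. ✓
— 6 worlds.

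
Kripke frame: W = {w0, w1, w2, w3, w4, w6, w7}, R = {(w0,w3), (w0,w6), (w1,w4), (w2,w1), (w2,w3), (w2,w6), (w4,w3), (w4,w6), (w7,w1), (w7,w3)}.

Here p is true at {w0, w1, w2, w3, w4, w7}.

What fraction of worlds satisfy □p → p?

w0: □p is F, p is T. ✓
w1: □p is T, p is T. ✓
w2: □p is F, p is T. ✓
w3: □p is T, p is T. ✓
w4: □p is F, p is T. ✓
w6: □p is T, p is F. ✗
w7: □p is T, p is T. ✓
That's 6 of 7 worlds, so 6/7.

6/7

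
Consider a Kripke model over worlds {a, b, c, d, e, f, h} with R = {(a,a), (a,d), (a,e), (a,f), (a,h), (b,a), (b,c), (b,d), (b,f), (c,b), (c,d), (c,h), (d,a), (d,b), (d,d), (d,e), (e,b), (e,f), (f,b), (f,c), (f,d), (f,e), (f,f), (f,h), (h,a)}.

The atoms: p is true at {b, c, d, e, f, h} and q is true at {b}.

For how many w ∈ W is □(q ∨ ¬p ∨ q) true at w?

a: successors {a, d, e, f, h}; q ∨ ¬p ∨ q there: a:T, d:F, e:F, f:F, h:F. ✗
b: successors {a, c, d, f}; q ∨ ¬p ∨ q there: a:T, c:F, d:F, f:F. ✗
c: successors {b, d, h}; q ∨ ¬p ∨ q there: b:T, d:F, h:F. ✗
d: successors {a, b, d, e}; q ∨ ¬p ∨ q there: a:T, b:T, d:F, e:F. ✗
e: successors {b, f}; q ∨ ¬p ∨ q there: b:T, f:F. ✗
f: successors {b, c, d, e, f, h}; q ∨ ¬p ∨ q there: b:T, c:F, d:F, e:F, f:F, h:F. ✗
h: successors {a}; q ∨ ¬p ∨ q there: a:T. ✓
Satisfying worlds: {h}.

1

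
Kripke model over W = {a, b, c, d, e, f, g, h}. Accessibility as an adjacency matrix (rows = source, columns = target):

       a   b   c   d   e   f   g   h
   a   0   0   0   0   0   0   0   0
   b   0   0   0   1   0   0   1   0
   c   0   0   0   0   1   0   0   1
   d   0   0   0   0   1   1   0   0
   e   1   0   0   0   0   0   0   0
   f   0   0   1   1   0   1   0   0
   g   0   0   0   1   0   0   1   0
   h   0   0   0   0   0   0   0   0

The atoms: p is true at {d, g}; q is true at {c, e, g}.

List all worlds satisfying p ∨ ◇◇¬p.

a: p is F, ◇◇¬p is F. ✗
b: p is F, ◇◇¬p is T. ✓
c: p is F, ◇◇¬p is T. ✓
d: p is T, ◇◇¬p is T. ✓
e: p is F, ◇◇¬p is F. ✗
f: p is F, ◇◇¬p is T. ✓
g: p is T, ◇◇¬p is T. ✓
h: p is F, ◇◇¬p is F. ✗

{b, c, d, f, g}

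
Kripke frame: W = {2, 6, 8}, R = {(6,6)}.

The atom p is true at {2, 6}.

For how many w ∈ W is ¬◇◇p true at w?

2: ◇◇p is F. ✓
6: ◇◇p is T. ✗
8: ◇◇p is F. ✓
Satisfying worlds: {2, 8}.

2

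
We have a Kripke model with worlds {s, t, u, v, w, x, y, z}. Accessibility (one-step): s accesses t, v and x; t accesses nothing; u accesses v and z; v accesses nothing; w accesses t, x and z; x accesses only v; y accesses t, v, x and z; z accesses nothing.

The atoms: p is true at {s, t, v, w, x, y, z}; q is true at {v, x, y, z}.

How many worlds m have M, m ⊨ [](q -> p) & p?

7

s: [](q -> p) is T, p is T. ✓
t: [](q -> p) is T, p is T. ✓
u: [](q -> p) is T, p is F. ✗
v: [](q -> p) is T, p is T. ✓
w: [](q -> p) is T, p is T. ✓
x: [](q -> p) is T, p is T. ✓
y: [](q -> p) is T, p is T. ✓
z: [](q -> p) is T, p is T. ✓
Satisfying worlds: {s, t, v, w, x, y, z}.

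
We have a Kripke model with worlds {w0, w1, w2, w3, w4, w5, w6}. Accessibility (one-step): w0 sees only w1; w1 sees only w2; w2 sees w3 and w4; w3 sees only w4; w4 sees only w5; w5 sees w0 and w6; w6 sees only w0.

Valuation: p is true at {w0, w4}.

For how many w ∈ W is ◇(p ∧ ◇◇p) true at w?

2

w0: successors {w1}; p ∧ ◇◇p there: w1:F. ✗
w1: successors {w2}; p ∧ ◇◇p there: w2:F. ✗
w2: successors {w3, w4}; p ∧ ◇◇p there: w3:F, w4:T. ✓
w3: successors {w4}; p ∧ ◇◇p there: w4:T. ✓
w4: successors {w5}; p ∧ ◇◇p there: w5:F. ✗
w5: successors {w0, w6}; p ∧ ◇◇p there: w0:F, w6:F. ✗
w6: successors {w0}; p ∧ ◇◇p there: w0:F. ✗
Satisfying worlds: {w2, w3}.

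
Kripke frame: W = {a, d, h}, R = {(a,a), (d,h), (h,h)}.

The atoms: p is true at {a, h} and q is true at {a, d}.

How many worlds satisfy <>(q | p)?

a: successors {a}; q | p there: a:T. ✓
d: successors {h}; q | p there: h:T. ✓
h: successors {h}; q | p there: h:T. ✓
Satisfying worlds: {a, d, h}.

3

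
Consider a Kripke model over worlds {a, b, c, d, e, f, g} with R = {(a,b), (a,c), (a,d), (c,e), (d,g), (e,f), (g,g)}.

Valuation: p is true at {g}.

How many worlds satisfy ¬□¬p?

2

a: □¬p is T. ✗
b: □¬p is T. ✗
c: □¬p is T. ✗
d: □¬p is F. ✓
e: □¬p is T. ✗
f: □¬p is T. ✗
g: □¬p is F. ✓
Satisfying worlds: {d, g}.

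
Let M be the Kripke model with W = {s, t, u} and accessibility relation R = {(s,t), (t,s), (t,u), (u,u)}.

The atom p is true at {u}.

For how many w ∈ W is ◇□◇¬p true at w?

1

s: successors {t}; □◇¬p there: t:F. ✗
t: successors {s, u}; □◇¬p there: s:T, u:F. ✓
u: successors {u}; □◇¬p there: u:F. ✗
Satisfying worlds: {t}.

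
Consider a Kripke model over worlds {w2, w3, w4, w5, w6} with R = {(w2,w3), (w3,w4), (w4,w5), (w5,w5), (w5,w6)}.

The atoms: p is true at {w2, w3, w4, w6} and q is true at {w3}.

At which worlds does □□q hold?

w2: successors {w3}; □q there: w3:F. ✗
w3: successors {w4}; □q there: w4:F. ✗
w4: successors {w5}; □q there: w5:F. ✗
w5: successors {w5, w6}; □q there: w5:F, w6:T. ✗
w6: no successors, so □□q holds vacuously. ✓

{w6}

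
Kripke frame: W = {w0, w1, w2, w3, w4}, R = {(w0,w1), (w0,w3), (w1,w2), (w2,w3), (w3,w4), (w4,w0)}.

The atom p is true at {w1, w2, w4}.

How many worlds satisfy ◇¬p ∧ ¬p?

w0: ◇¬p is T, ¬p is T. ✓
w1: ◇¬p is F, ¬p is F. ✗
w2: ◇¬p is T, ¬p is F. ✗
w3: ◇¬p is F, ¬p is T. ✗
w4: ◇¬p is T, ¬p is F. ✗
Satisfying worlds: {w0}.

1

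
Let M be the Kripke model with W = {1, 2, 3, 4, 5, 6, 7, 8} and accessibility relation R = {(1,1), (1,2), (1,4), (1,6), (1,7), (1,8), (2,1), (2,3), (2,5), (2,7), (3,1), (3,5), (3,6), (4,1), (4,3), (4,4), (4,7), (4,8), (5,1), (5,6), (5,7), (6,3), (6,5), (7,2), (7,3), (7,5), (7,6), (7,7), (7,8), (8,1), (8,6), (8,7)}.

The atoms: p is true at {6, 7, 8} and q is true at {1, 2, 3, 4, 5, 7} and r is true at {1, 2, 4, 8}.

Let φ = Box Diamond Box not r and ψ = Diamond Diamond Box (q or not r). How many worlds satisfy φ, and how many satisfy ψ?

For Box Diamond Box not r:
1: successors {1, 2, 4, 6, 7, 8}; Diamond Box not r there: 1:T, 2:F, 4:F, 6:F, 7:T, 8:T. ✗
2: successors {1, 3, 5, 7}; Diamond Box not r there: 1:T, 3:T, 5:T, 7:T. ✓
3: successors {1, 5, 6}; Diamond Box not r there: 1:T, 5:T, 6:F. ✗
4: successors {1, 3, 4, 7, 8}; Diamond Box not r there: 1:T, 3:T, 4:F, 7:T, 8:T. ✗
5: successors {1, 6, 7}; Diamond Box not r there: 1:T, 6:F, 7:T. ✗
6: successors {3, 5}; Diamond Box not r there: 3:T, 5:T. ✓
7: successors {2, 3, 5, 6, 7, 8}; Diamond Box not r there: 2:F, 3:T, 5:T, 6:F, 7:T, 8:T. ✗
8: successors {1, 6, 7}; Diamond Box not r there: 1:T, 6:F, 7:T. ✗
— 2 worlds.
For Diamond Diamond Box (q or not r):
1: successors {1, 2, 4, 6, 7, 8}; Diamond Box (q or not r) there: 1:T, 2:T, 4:T, 6:T, 7:T, 8:T. ✓
2: successors {1, 3, 5, 7}; Diamond Box (q or not r) there: 1:T, 3:T, 5:T, 7:T. ✓
3: successors {1, 5, 6}; Diamond Box (q or not r) there: 1:T, 5:T, 6:T. ✓
4: successors {1, 3, 4, 7, 8}; Diamond Box (q or not r) there: 1:T, 3:T, 4:T, 7:T, 8:T. ✓
5: successors {1, 6, 7}; Diamond Box (q or not r) there: 1:T, 6:T, 7:T. ✓
6: successors {3, 5}; Diamond Box (q or not r) there: 3:T, 5:T. ✓
7: successors {2, 3, 5, 6, 7, 8}; Diamond Box (q or not r) there: 2:T, 3:T, 5:T, 6:T, 7:T, 8:T. ✓
8: successors {1, 6, 7}; Diamond Box (q or not r) there: 1:T, 6:T, 7:T. ✓
— 8 worlds.

2 and 8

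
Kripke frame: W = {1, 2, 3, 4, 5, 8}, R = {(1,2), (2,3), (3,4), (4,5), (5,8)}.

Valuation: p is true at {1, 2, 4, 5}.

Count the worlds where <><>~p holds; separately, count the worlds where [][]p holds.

2 and 4

For <><>~p:
1: successors {2}; <>~p there: 2:T. ✓
2: successors {3}; <>~p there: 3:F. ✗
3: successors {4}; <>~p there: 4:F. ✗
4: successors {5}; <>~p there: 5:T. ✓
5: successors {8}; <>~p there: 8:F. ✗
8: no successors, so <><>~p fails. ✗
— 2 worlds.
For [][]p:
1: successors {2}; []p there: 2:F. ✗
2: successors {3}; []p there: 3:T. ✓
3: successors {4}; []p there: 4:T. ✓
4: successors {5}; []p there: 5:F. ✗
5: successors {8}; []p there: 8:T. ✓
8: no successors, so [][]p holds vacuously. ✓
— 4 worlds.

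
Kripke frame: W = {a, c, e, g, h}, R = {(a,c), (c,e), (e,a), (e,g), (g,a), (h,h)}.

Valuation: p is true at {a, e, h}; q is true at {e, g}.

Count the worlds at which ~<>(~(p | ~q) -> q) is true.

0

a: <>(~(p | ~q) -> q) is T. ✗
c: <>(~(p | ~q) -> q) is T. ✗
e: <>(~(p | ~q) -> q) is T. ✗
g: <>(~(p | ~q) -> q) is T. ✗
h: <>(~(p | ~q) -> q) is T. ✗
Satisfying worlds: ∅.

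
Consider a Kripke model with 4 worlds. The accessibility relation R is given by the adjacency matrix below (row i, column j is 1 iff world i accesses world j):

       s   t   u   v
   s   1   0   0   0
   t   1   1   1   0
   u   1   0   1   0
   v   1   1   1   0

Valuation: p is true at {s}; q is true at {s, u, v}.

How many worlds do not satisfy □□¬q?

s: successors {s}; □¬q there: s:F. ✗
t: successors {s, t, u}; □¬q there: s:F, t:F, u:F. ✗
u: successors {s, u}; □¬q there: s:F, u:F. ✗
v: successors {s, t, u}; □¬q there: s:F, t:F, u:F. ✗
Satisfying worlds: ∅.
So □□¬q fails at the other 4 worlds.

4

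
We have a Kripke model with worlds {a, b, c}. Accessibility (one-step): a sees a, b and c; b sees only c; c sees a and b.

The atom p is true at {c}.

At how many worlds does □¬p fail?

2

a: successors {a, b, c}; ¬p there: a:T, b:T, c:F. ✗
b: successors {c}; ¬p there: c:F. ✗
c: successors {a, b}; ¬p there: a:T, b:T. ✓
Satisfying worlds: {c}.
So □¬p fails at the other 2 worlds.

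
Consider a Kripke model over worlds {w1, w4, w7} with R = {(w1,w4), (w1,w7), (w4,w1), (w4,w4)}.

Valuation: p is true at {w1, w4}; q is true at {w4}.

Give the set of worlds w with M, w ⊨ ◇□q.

w1: successors {w4, w7}; □q there: w4:F, w7:T. ✓
w4: successors {w1, w4}; □q there: w1:F, w4:F. ✗
w7: no successors, so ◇□q fails. ✗

{w1}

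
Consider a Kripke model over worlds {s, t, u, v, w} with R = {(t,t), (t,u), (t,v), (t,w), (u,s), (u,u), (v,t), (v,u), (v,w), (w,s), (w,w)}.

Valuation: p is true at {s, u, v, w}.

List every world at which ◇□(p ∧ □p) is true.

s: no successors, so ◇□(p ∧ □p) fails. ✗
t: successors {t, u, v, w}; □(p ∧ □p) there: t:F, u:T, v:F, w:T. ✓
u: successors {s, u}; □(p ∧ □p) there: s:T, u:T. ✓
v: successors {t, u, w}; □(p ∧ □p) there: t:F, u:T, w:T. ✓
w: successors {s, w}; □(p ∧ □p) there: s:T, w:T. ✓

{t, u, v, w}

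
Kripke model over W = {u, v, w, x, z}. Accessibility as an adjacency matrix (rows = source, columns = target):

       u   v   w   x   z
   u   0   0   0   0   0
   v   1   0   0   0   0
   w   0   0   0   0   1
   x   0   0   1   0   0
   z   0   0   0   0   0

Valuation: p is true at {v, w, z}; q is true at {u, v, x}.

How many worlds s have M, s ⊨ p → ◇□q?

u: p is F, ◇□q is F. ✓
v: p is T, ◇□q is T. ✓
w: p is T, ◇□q is T. ✓
x: p is F, ◇□q is F. ✓
z: p is T, ◇□q is F. ✗
Satisfying worlds: {u, v, w, x}.

4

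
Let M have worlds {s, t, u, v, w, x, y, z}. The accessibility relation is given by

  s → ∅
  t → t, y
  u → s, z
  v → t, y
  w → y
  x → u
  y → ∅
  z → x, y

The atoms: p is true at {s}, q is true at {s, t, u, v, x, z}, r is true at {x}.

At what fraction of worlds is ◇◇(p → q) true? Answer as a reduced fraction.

5/8

s: no successors, so ◇◇(p → q) fails. ✗
t: successors {t, y}; ◇(p → q) there: t:T, y:F. ✓
u: successors {s, z}; ◇(p → q) there: s:F, z:T. ✓
v: successors {t, y}; ◇(p → q) there: t:T, y:F. ✓
w: successors {y}; ◇(p → q) there: y:F. ✗
x: successors {u}; ◇(p → q) there: u:T. ✓
y: no successors, so ◇◇(p → q) fails. ✗
z: successors {x, y}; ◇(p → q) there: x:T, y:F. ✓
That's 5 of 8 worlds, so 5/8.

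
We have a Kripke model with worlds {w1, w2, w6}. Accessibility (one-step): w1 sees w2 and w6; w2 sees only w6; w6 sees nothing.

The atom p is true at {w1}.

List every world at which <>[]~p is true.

w1: successors {w2, w6}; []~p there: w2:T, w6:T. ✓
w2: successors {w6}; []~p there: w6:T. ✓
w6: no successors, so <>[]~p fails. ✗

{w1, w2}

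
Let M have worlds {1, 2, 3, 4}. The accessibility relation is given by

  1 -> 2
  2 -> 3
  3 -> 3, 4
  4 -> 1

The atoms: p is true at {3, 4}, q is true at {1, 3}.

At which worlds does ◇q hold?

1: successors {2}; q there: 2:F. ✗
2: successors {3}; q there: 3:T. ✓
3: successors {3, 4}; q there: 3:T, 4:F. ✓
4: successors {1}; q there: 1:T. ✓

{2, 3, 4}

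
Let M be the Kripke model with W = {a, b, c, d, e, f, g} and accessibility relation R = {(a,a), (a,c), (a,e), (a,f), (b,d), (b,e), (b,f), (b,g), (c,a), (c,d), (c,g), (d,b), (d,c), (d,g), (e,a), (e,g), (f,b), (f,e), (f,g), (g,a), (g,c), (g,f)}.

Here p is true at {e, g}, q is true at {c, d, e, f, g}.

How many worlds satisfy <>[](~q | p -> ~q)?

a: successors {a, c, e, f}; [](~q | p -> ~q) there: a:F, c:F, e:F, f:F. ✗
b: successors {d, e, f, g}; [](~q | p -> ~q) there: d:F, e:F, f:F, g:T. ✓
c: successors {a, d, g}; [](~q | p -> ~q) there: a:F, d:F, g:T. ✓
d: successors {b, c, g}; [](~q | p -> ~q) there: b:F, c:F, g:T. ✓
e: successors {a, g}; [](~q | p -> ~q) there: a:F, g:T. ✓
f: successors {b, e, g}; [](~q | p -> ~q) there: b:F, e:F, g:T. ✓
g: successors {a, c, f}; [](~q | p -> ~q) there: a:F, c:F, f:F. ✗
Satisfying worlds: {b, c, d, e, f}.

5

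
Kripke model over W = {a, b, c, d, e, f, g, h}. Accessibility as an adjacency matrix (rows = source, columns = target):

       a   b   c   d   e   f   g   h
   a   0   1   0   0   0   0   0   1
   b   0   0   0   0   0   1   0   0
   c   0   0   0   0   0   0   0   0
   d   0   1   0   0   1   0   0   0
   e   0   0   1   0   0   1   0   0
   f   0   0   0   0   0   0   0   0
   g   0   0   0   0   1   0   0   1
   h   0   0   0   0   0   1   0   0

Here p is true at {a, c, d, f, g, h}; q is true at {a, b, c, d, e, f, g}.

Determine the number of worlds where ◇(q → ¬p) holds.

3

a: successors {b, h}; q → ¬p there: b:T, h:T. ✓
b: successors {f}; q → ¬p there: f:F. ✗
c: no successors, so ◇(q → ¬p) fails. ✗
d: successors {b, e}; q → ¬p there: b:T, e:T. ✓
e: successors {c, f}; q → ¬p there: c:F, f:F. ✗
f: no successors, so ◇(q → ¬p) fails. ✗
g: successors {e, h}; q → ¬p there: e:T, h:T. ✓
h: successors {f}; q → ¬p there: f:F. ✗
Satisfying worlds: {a, d, g}.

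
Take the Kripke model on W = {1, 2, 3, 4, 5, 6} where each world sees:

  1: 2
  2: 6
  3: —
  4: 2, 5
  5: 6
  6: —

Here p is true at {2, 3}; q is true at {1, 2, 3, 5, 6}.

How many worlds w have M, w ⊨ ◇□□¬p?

1: successors {2}; □□¬p there: 2:T. ✓
2: successors {6}; □□¬p there: 6:T. ✓
3: no successors, so ◇□□¬p fails. ✗
4: successors {2, 5}; □□¬p there: 2:T, 5:T. ✓
5: successors {6}; □□¬p there: 6:T. ✓
6: no successors, so ◇□□¬p fails. ✗
Satisfying worlds: {1, 2, 4, 5}.

4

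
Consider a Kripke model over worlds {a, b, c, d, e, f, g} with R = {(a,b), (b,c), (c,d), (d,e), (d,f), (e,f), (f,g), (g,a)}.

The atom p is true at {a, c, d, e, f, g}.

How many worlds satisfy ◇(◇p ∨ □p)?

6

a: successors {b}; ◇p ∨ □p there: b:T. ✓
b: successors {c}; ◇p ∨ □p there: c:T. ✓
c: successors {d}; ◇p ∨ □p there: d:T. ✓
d: successors {e, f}; ◇p ∨ □p there: e:T, f:T. ✓
e: successors {f}; ◇p ∨ □p there: f:T. ✓
f: successors {g}; ◇p ∨ □p there: g:T. ✓
g: successors {a}; ◇p ∨ □p there: a:F. ✗
Satisfying worlds: {a, b, c, d, e, f}.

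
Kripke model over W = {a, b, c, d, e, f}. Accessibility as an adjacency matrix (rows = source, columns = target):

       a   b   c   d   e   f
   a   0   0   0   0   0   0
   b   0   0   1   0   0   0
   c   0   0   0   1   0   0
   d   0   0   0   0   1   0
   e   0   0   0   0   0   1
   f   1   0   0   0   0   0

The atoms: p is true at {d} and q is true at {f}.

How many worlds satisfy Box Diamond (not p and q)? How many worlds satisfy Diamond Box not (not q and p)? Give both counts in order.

For Box Diamond (not p and q):
a: no successors, so Box Diamond (not p and q) holds vacuously. ✓
b: successors {c}; Diamond (not p and q) there: c:F. ✗
c: successors {d}; Diamond (not p and q) there: d:F. ✗
d: successors {e}; Diamond (not p and q) there: e:T. ✓
e: successors {f}; Diamond (not p and q) there: f:F. ✗
f: successors {a}; Diamond (not p and q) there: a:F. ✗
— 2 worlds.
For Diamond Box not (not q and p):
a: no successors, so Diamond Box not (not q and p) fails. ✗
b: successors {c}; Box not (not q and p) there: c:F. ✗
c: successors {d}; Box not (not q and p) there: d:T. ✓
d: successors {e}; Box not (not q and p) there: e:T. ✓
e: successors {f}; Box not (not q and p) there: f:T. ✓
f: successors {a}; Box not (not q and p) there: a:T. ✓
— 4 worlds.

2 and 4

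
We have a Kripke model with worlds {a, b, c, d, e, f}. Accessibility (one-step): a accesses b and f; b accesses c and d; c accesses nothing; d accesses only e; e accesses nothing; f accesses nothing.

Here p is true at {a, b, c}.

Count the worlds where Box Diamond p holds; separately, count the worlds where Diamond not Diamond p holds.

3 and 3

For Box Diamond p:
a: successors {b, f}; Diamond p there: b:T, f:F. ✗
b: successors {c, d}; Diamond p there: c:F, d:F. ✗
c: no successors, so Box Diamond p holds vacuously. ✓
d: successors {e}; Diamond p there: e:F. ✗
e: no successors, so Box Diamond p holds vacuously. ✓
f: no successors, so Box Diamond p holds vacuously. ✓
— 3 worlds.
For Diamond not Diamond p:
a: successors {b, f}; not Diamond p there: b:F, f:T. ✓
b: successors {c, d}; not Diamond p there: c:T, d:T. ✓
c: no successors, so Diamond not Diamond p fails. ✗
d: successors {e}; not Diamond p there: e:T. ✓
e: no successors, so Diamond not Diamond p fails. ✗
f: no successors, so Diamond not Diamond p fails. ✗
— 3 worlds.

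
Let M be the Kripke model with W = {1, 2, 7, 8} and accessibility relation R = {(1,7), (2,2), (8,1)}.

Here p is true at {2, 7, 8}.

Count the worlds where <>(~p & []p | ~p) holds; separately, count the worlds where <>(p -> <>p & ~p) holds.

1 and 1

For <>(~p & []p | ~p):
1: successors {7}; ~p & []p | ~p there: 7:F. ✗
2: successors {2}; ~p & []p | ~p there: 2:F. ✗
7: no successors, so <>(~p & []p | ~p) fails. ✗
8: successors {1}; ~p & []p | ~p there: 1:T. ✓
— 1 world.
For <>(p -> <>p & ~p):
1: successors {7}; p -> <>p & ~p there: 7:F. ✗
2: successors {2}; p -> <>p & ~p there: 2:F. ✗
7: no successors, so <>(p -> <>p & ~p) fails. ✗
8: successors {1}; p -> <>p & ~p there: 1:T. ✓
— 1 world.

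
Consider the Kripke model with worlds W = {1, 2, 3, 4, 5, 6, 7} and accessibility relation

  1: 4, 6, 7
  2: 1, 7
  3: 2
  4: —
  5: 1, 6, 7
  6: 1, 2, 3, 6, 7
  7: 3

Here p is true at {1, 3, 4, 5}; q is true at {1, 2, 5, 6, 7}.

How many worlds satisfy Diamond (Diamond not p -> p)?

5

1: successors {4, 6, 7}; Diamond not p -> p there: 4:T, 6:F, 7:T. ✓
2: successors {1, 7}; Diamond not p -> p there: 1:T, 7:T. ✓
3: successors {2}; Diamond not p -> p there: 2:F. ✗
4: no successors, so Diamond (Diamond not p -> p) fails. ✗
5: successors {1, 6, 7}; Diamond not p -> p there: 1:T, 6:F, 7:T. ✓
6: successors {1, 2, 3, 6, 7}; Diamond not p -> p there: 1:T, 2:F, 3:T, 6:F, 7:T. ✓
7: successors {3}; Diamond not p -> p there: 3:T. ✓
Satisfying worlds: {1, 2, 5, 6, 7}.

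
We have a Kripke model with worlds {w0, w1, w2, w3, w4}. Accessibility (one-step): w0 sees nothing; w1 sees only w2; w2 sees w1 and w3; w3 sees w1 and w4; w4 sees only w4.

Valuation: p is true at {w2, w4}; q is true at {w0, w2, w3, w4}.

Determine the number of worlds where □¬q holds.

w0: no successors, so □¬q holds vacuously. ✓
w1: successors {w2}; ¬q there: w2:F. ✗
w2: successors {w1, w3}; ¬q there: w1:T, w3:F. ✗
w3: successors {w1, w4}; ¬q there: w1:T, w4:F. ✗
w4: successors {w4}; ¬q there: w4:F. ✗
Satisfying worlds: {w0}.

1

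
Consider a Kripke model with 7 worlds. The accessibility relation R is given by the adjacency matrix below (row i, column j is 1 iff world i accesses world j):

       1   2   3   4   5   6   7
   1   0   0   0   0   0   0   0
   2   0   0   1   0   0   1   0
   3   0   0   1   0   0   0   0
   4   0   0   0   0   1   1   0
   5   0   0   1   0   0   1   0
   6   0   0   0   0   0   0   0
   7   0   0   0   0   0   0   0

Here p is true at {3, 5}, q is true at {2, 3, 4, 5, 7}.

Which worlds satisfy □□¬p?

1: no successors, so □□¬p holds vacuously. ✓
2: successors {3, 6}; □¬p there: 3:F, 6:T. ✗
3: successors {3}; □¬p there: 3:F. ✗
4: successors {5, 6}; □¬p there: 5:F, 6:T. ✗
5: successors {3, 6}; □¬p there: 3:F, 6:T. ✗
6: no successors, so □□¬p holds vacuously. ✓
7: no successors, so □□¬p holds vacuously. ✓

{1, 6, 7}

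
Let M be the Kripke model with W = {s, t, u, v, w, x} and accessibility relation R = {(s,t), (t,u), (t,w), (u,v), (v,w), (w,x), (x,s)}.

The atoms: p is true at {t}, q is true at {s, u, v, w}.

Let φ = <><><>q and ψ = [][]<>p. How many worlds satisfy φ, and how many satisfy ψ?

4 and 1

For <><><>q:
s: successors {t}; <><>q there: t:T. ✓
t: successors {u, w}; <><>q there: u:T, w:T. ✓
u: successors {v}; <><>q there: v:F. ✗
v: successors {w}; <><>q there: w:T. ✓
w: successors {x}; <><>q there: x:F. ✗
x: successors {s}; <><>q there: s:T. ✓
— 4 worlds.
For [][]<>p:
s: successors {t}; []<>p there: t:F. ✗
t: successors {u, w}; []<>p there: u:F, w:F. ✗
u: successors {v}; []<>p there: v:F. ✗
v: successors {w}; []<>p there: w:F. ✗
w: successors {x}; []<>p there: x:T. ✓
x: successors {s}; []<>p there: s:F. ✗
— 1 world.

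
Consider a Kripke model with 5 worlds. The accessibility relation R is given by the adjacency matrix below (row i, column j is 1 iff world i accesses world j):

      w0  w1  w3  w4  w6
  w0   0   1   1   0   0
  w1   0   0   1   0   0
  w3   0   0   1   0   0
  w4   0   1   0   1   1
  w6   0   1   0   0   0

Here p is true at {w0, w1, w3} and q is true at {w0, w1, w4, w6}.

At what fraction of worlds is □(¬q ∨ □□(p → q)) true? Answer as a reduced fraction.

2/5

w0: successors {w1, w3}; ¬q ∨ □□(p → q) there: w1:F, w3:T. ✗
w1: successors {w3}; ¬q ∨ □□(p → q) there: w3:T. ✓
w3: successors {w3}; ¬q ∨ □□(p → q) there: w3:T. ✓
w4: successors {w1, w4, w6}; ¬q ∨ □□(p → q) there: w1:F, w4:F, w6:F. ✗
w6: successors {w1}; ¬q ∨ □□(p → q) there: w1:F. ✗
That's 2 of 5 worlds, so 2/5.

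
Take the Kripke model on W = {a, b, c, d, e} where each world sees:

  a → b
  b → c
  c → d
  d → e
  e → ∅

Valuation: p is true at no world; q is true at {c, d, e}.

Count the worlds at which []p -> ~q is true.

4

a: []p is F, ~q is T. ✓
b: []p is F, ~q is T. ✓
c: []p is F, ~q is F. ✓
d: []p is F, ~q is F. ✓
e: []p is T, ~q is F. ✗
Satisfying worlds: {a, b, c, d}.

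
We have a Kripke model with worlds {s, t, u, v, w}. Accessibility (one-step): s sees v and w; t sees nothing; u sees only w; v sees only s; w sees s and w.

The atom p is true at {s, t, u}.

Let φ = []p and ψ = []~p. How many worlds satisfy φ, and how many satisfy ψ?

For []p:
s: successors {v, w}; p there: v:F, w:F. ✗
t: no successors, so []p holds vacuously. ✓
u: successors {w}; p there: w:F. ✗
v: successors {s}; p there: s:T. ✓
w: successors {s, w}; p there: s:T, w:F. ✗
— 2 worlds.
For []~p:
s: successors {v, w}; ~p there: v:T, w:T. ✓
t: no successors, so []~p holds vacuously. ✓
u: successors {w}; ~p there: w:T. ✓
v: successors {s}; ~p there: s:F. ✗
w: successors {s, w}; ~p there: s:F, w:T. ✗
— 3 worlds.

2 and 3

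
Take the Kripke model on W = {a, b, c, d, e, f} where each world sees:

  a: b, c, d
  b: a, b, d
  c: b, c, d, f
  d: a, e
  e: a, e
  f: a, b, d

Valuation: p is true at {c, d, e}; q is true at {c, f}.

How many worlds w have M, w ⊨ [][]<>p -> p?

3

a: [][]<>p is T, p is F. ✗
b: [][]<>p is T, p is F. ✗
c: [][]<>p is T, p is T. ✓
d: [][]<>p is T, p is T. ✓
e: [][]<>p is T, p is T. ✓
f: [][]<>p is T, p is F. ✗
Satisfying worlds: {c, d, e}.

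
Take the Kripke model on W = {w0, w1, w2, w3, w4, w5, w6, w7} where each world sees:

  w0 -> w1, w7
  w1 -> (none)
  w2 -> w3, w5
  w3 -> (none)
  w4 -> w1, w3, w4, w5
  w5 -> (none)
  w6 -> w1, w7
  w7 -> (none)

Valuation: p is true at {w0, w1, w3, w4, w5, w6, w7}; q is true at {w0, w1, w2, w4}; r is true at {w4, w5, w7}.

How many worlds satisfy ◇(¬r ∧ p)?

4

w0: successors {w1, w7}; ¬r ∧ p there: w1:T, w7:F. ✓
w1: no successors, so ◇(¬r ∧ p) fails. ✗
w2: successors {w3, w5}; ¬r ∧ p there: w3:T, w5:F. ✓
w3: no successors, so ◇(¬r ∧ p) fails. ✗
w4: successors {w1, w3, w4, w5}; ¬r ∧ p there: w1:T, w3:T, w4:F, w5:F. ✓
w5: no successors, so ◇(¬r ∧ p) fails. ✗
w6: successors {w1, w7}; ¬r ∧ p there: w1:T, w7:F. ✓
w7: no successors, so ◇(¬r ∧ p) fails. ✗
Satisfying worlds: {w0, w2, w4, w6}.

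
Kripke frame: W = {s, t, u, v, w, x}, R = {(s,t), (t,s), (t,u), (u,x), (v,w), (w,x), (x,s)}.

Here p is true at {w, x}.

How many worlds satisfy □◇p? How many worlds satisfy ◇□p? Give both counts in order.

1 and 2

For □◇p:
s: successors {t}; ◇p there: t:F. ✗
t: successors {s, u}; ◇p there: s:F, u:T. ✗
u: successors {x}; ◇p there: x:F. ✗
v: successors {w}; ◇p there: w:T. ✓
w: successors {x}; ◇p there: x:F. ✗
x: successors {s}; ◇p there: s:F. ✗
— 1 world.
For ◇□p:
s: successors {t}; □p there: t:F. ✗
t: successors {s, u}; □p there: s:F, u:T. ✓
u: successors {x}; □p there: x:F. ✗
v: successors {w}; □p there: w:T. ✓
w: successors {x}; □p there: x:F. ✗
x: successors {s}; □p there: s:F. ✗
— 2 worlds.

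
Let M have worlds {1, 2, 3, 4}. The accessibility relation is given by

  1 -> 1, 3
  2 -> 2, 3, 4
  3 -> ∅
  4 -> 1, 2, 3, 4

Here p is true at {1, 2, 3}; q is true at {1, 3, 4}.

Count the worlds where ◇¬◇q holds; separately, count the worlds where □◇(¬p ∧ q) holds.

3 and 1

For ◇¬◇q:
1: successors {1, 3}; ¬◇q there: 1:F, 3:T. ✓
2: successors {2, 3, 4}; ¬◇q there: 2:F, 3:T, 4:F. ✓
3: no successors, so ◇¬◇q fails. ✗
4: successors {1, 2, 3, 4}; ¬◇q there: 1:F, 2:F, 3:T, 4:F. ✓
— 3 worlds.
For □◇(¬p ∧ q):
1: successors {1, 3}; ◇(¬p ∧ q) there: 1:F, 3:F. ✗
2: successors {2, 3, 4}; ◇(¬p ∧ q) there: 2:T, 3:F, 4:T. ✗
3: no successors, so □◇(¬p ∧ q) holds vacuously. ✓
4: successors {1, 2, 3, 4}; ◇(¬p ∧ q) there: 1:F, 2:T, 3:F, 4:T. ✗
— 1 world.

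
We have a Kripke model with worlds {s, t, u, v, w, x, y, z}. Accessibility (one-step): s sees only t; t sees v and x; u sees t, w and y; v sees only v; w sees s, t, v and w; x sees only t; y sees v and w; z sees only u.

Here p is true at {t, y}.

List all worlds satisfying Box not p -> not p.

s: Box not p is F, not p is T. ✓
t: Box not p is T, not p is F. ✗
u: Box not p is F, not p is T. ✓
v: Box not p is T, not p is T. ✓
w: Box not p is F, not p is T. ✓
x: Box not p is F, not p is T. ✓
y: Box not p is T, not p is F. ✗
z: Box not p is T, not p is T. ✓

{s, u, v, w, x, z}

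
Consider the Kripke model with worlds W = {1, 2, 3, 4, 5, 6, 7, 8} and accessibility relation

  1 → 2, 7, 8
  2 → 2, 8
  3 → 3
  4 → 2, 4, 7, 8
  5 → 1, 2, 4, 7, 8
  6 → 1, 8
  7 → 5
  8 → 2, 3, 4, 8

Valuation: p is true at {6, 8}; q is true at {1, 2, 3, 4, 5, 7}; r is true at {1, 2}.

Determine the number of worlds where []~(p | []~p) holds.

1: successors {2, 7, 8}; ~(p | []~p) there: 2:T, 7:F, 8:F. ✗
2: successors {2, 8}; ~(p | []~p) there: 2:T, 8:F. ✗
3: successors {3}; ~(p | []~p) there: 3:F. ✗
4: successors {2, 4, 7, 8}; ~(p | []~p) there: 2:T, 4:T, 7:F, 8:F. ✗
5: successors {1, 2, 4, 7, 8}; ~(p | []~p) there: 1:T, 2:T, 4:T, 7:F, 8:F. ✗
6: successors {1, 8}; ~(p | []~p) there: 1:T, 8:F. ✗
7: successors {5}; ~(p | []~p) there: 5:T. ✓
8: successors {2, 3, 4, 8}; ~(p | []~p) there: 2:T, 3:F, 4:T, 8:F. ✗
Satisfying worlds: {7}.

1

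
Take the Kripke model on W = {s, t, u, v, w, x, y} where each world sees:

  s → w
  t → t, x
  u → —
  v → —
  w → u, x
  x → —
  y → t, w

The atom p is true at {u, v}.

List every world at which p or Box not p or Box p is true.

{s, t, u, v, x, y}

s: p is F, Box not p or Box p is T. ✓
t: p is F, Box not p or Box p is T. ✓
u: p is T, Box not p or Box p is T. ✓
v: p is T, Box not p or Box p is T. ✓
w: p is F, Box not p or Box p is F. ✗
x: p is F, Box not p or Box p is T. ✓
y: p is F, Box not p or Box p is T. ✓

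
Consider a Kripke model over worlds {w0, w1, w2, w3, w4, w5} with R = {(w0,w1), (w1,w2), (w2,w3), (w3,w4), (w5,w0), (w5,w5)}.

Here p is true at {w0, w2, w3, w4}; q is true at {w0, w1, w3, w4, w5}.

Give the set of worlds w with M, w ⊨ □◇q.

{w1, w2, w4, w5}

w0: successors {w1}; ◇q there: w1:F. ✗
w1: successors {w2}; ◇q there: w2:T. ✓
w2: successors {w3}; ◇q there: w3:T. ✓
w3: successors {w4}; ◇q there: w4:F. ✗
w4: no successors, so □◇q holds vacuously. ✓
w5: successors {w0, w5}; ◇q there: w0:T, w5:T. ✓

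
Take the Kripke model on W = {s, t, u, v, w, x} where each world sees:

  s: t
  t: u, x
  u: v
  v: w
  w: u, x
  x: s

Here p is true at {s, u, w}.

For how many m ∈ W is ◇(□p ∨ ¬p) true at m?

s: successors {t}; □p ∨ ¬p there: t:T. ✓
t: successors {u, x}; □p ∨ ¬p there: u:F, x:T. ✓
u: successors {v}; □p ∨ ¬p there: v:T. ✓
v: successors {w}; □p ∨ ¬p there: w:F. ✗
w: successors {u, x}; □p ∨ ¬p there: u:F, x:T. ✓
x: successors {s}; □p ∨ ¬p there: s:F. ✗
Satisfying worlds: {s, t, u, w}.

4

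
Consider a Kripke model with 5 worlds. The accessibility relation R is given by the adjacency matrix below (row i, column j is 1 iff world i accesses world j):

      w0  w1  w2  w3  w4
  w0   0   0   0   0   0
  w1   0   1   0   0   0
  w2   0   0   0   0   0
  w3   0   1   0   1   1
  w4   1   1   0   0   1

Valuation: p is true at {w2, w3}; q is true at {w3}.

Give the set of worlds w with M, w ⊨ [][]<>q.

{w0, w2}

w0: no successors, so [][]<>q holds vacuously. ✓
w1: successors {w1}; []<>q there: w1:F. ✗
w2: no successors, so [][]<>q holds vacuously. ✓
w3: successors {w1, w3, w4}; []<>q there: w1:F, w3:F, w4:F. ✗
w4: successors {w0, w1, w4}; []<>q there: w0:T, w1:F, w4:F. ✗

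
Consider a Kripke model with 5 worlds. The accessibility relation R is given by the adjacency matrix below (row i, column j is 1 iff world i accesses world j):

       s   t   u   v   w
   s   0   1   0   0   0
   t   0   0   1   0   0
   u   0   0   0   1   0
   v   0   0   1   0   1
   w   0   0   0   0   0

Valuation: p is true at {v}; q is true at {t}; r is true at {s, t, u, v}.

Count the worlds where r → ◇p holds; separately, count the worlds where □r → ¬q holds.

For r → ◇p:
s: r is T, ◇p is F. ✗
t: r is T, ◇p is F. ✗
u: r is T, ◇p is T. ✓
v: r is T, ◇p is F. ✗
w: r is F, ◇p is F. ✓
— 2 worlds.
For □r → ¬q:
s: □r is T, ¬q is T. ✓
t: □r is T, ¬q is F. ✗
u: □r is T, ¬q is T. ✓
v: □r is F, ¬q is T. ✓
w: □r is T, ¬q is T. ✓
— 4 worlds.

2 and 4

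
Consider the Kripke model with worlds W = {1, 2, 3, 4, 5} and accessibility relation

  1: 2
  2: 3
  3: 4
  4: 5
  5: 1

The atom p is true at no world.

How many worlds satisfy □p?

0

1: successors {2}; p there: 2:F. ✗
2: successors {3}; p there: 3:F. ✗
3: successors {4}; p there: 4:F. ✗
4: successors {5}; p there: 5:F. ✗
5: successors {1}; p there: 1:F. ✗
Satisfying worlds: ∅.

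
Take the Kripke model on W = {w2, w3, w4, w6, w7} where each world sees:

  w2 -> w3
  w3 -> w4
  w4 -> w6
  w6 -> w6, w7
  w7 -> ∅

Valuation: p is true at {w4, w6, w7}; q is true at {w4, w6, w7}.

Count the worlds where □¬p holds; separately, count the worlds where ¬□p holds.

2 and 1

For □¬p:
w2: successors {w3}; ¬p there: w3:T. ✓
w3: successors {w4}; ¬p there: w4:F. ✗
w4: successors {w6}; ¬p there: w6:F. ✗
w6: successors {w6, w7}; ¬p there: w6:F, w7:F. ✗
w7: no successors, so □¬p holds vacuously. ✓
— 2 worlds.
For ¬□p:
w2: □p is F. ✓
w3: □p is T. ✗
w4: □p is T. ✗
w6: □p is T. ✗
w7: □p is T. ✗
— 1 world.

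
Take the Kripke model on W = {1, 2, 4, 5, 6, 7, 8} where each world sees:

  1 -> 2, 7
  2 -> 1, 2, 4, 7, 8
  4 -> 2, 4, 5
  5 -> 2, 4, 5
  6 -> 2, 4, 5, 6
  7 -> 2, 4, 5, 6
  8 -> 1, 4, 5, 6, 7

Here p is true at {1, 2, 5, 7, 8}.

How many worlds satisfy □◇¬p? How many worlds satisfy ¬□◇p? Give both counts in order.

For □◇¬p:
1: successors {2, 7}; ◇¬p there: 2:T, 7:T. ✓
2: successors {1, 2, 4, 7, 8}; ◇¬p there: 1:F, 2:T, 4:T, 7:T, 8:T. ✗
4: successors {2, 4, 5}; ◇¬p there: 2:T, 4:T, 5:T. ✓
5: successors {2, 4, 5}; ◇¬p there: 2:T, 4:T, 5:T. ✓
6: successors {2, 4, 5, 6}; ◇¬p there: 2:T, 4:T, 5:T, 6:T. ✓
7: successors {2, 4, 5, 6}; ◇¬p there: 2:T, 4:T, 5:T, 6:T. ✓
8: successors {1, 4, 5, 6, 7}; ◇¬p there: 1:F, 4:T, 5:T, 6:T, 7:T. ✗
— 5 worlds.
For ¬□◇p:
1: □◇p is T. ✗
2: □◇p is T. ✗
4: □◇p is T. ✗
5: □◇p is T. ✗
6: □◇p is T. ✗
7: □◇p is T. ✗
8: □◇p is T. ✗
— 0 worlds.

5 and 0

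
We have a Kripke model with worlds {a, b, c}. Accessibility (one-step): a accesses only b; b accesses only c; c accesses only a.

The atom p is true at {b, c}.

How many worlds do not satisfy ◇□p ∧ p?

2

a: ◇□p is T, p is F. ✗
b: ◇□p is F, p is T. ✗
c: ◇□p is T, p is T. ✓
Satisfying worlds: {c}.
So ◇□p ∧ p fails at the other 2 worlds.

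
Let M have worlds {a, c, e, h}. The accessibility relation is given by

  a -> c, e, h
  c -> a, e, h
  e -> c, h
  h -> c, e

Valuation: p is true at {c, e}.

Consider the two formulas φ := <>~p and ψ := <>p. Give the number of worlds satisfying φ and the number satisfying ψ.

3 and 4

For <>~p:
a: successors {c, e, h}; ~p there: c:F, e:F, h:T. ✓
c: successors {a, e, h}; ~p there: a:T, e:F, h:T. ✓
e: successors {c, h}; ~p there: c:F, h:T. ✓
h: successors {c, e}; ~p there: c:F, e:F. ✗
— 3 worlds.
For <>p:
a: successors {c, e, h}; p there: c:T, e:T, h:F. ✓
c: successors {a, e, h}; p there: a:F, e:T, h:F. ✓
e: successors {c, h}; p there: c:T, h:F. ✓
h: successors {c, e}; p there: c:T, e:T. ✓
— 4 worlds.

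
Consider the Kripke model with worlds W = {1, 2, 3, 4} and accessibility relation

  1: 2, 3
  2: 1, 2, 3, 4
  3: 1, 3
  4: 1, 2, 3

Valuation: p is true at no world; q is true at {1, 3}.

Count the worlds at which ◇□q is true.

4

1: successors {2, 3}; □q there: 2:F, 3:T. ✓
2: successors {1, 2, 3, 4}; □q there: 1:F, 2:F, 3:T, 4:F. ✓
3: successors {1, 3}; □q there: 1:F, 3:T. ✓
4: successors {1, 2, 3}; □q there: 1:F, 2:F, 3:T. ✓
Satisfying worlds: {1, 2, 3, 4}.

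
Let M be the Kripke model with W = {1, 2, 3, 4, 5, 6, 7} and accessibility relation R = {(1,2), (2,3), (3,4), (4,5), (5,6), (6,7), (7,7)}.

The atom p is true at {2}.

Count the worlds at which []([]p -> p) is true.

7

1: successors {2}; []p -> p there: 2:T. ✓
2: successors {3}; []p -> p there: 3:T. ✓
3: successors {4}; []p -> p there: 4:T. ✓
4: successors {5}; []p -> p there: 5:T. ✓
5: successors {6}; []p -> p there: 6:T. ✓
6: successors {7}; []p -> p there: 7:T. ✓
7: successors {7}; []p -> p there: 7:T. ✓
Satisfying worlds: {1, 2, 3, 4, 5, 6, 7}.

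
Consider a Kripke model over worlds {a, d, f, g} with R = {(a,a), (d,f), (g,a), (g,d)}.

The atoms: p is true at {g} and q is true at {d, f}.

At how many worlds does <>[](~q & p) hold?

a: successors {a}; [](~q & p) there: a:F. ✗
d: successors {f}; [](~q & p) there: f:T. ✓
f: no successors, so <>[](~q & p) fails. ✗
g: successors {a, d}; [](~q & p) there: a:F, d:F. ✗
Satisfying worlds: {d}.

1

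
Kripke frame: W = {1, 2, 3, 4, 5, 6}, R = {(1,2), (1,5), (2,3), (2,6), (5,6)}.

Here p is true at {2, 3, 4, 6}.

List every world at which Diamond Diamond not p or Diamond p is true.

{1, 2, 5}

1: Diamond Diamond not p is F, Diamond p is T. ✓
2: Diamond Diamond not p is F, Diamond p is T. ✓
3: Diamond Diamond not p is F, Diamond p is F. ✗
4: Diamond Diamond not p is F, Diamond p is F. ✗
5: Diamond Diamond not p is F, Diamond p is T. ✓
6: Diamond Diamond not p is F, Diamond p is F. ✗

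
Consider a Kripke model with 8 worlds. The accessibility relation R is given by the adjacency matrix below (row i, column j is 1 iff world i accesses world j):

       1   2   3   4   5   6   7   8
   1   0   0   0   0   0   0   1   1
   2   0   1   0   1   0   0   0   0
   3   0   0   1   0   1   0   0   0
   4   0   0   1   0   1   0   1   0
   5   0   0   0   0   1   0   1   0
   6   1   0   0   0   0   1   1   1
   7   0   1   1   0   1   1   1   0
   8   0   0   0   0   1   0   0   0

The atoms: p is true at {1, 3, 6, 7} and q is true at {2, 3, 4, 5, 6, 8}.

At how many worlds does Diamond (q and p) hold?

1: successors {7, 8}; q and p there: 7:F, 8:F. ✗
2: successors {2, 4}; q and p there: 2:F, 4:F. ✗
3: successors {3, 5}; q and p there: 3:T, 5:F. ✓
4: successors {3, 5, 7}; q and p there: 3:T, 5:F, 7:F. ✓
5: successors {5, 7}; q and p there: 5:F, 7:F. ✗
6: successors {1, 6, 7, 8}; q and p there: 1:F, 6:T, 7:F, 8:F. ✓
7: successors {2, 3, 5, 6, 7}; q and p there: 2:F, 3:T, 5:F, 6:T, 7:F. ✓
8: successors {5}; q and p there: 5:F. ✗
Satisfying worlds: {3, 4, 6, 7}.

4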